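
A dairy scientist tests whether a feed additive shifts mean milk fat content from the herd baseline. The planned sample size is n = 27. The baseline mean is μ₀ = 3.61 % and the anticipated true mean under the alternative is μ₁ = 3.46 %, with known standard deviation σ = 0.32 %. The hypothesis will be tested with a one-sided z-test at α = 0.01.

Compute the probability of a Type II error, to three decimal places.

Standardized effect: d = |μ₁ − μ₀| / σ = |3.46 − 3.61| / 0.32 = 0.4688
Noncentrality parameter: δ = d·√n = 0.4688 × √27 = 2.4357
Critical value for a one-sided test at α = 0.01: z_α = 2.326.
Power = Φ(δ − 2.326) = Φ(0.109) = 0.5435.
Type II error: β = 1 − power = 1 − 0.5435 = 0.4565.

β ≈ 0.456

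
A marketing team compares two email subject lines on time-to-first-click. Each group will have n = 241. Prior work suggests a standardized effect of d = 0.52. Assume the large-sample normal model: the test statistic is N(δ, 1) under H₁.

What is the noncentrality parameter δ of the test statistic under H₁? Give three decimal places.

δ ≈ 5.708

The noncentrality parameter scales effect size by the design's sample-size factor: δ = d·√(n/2) = 0.52 × √(241/2) = 5.7082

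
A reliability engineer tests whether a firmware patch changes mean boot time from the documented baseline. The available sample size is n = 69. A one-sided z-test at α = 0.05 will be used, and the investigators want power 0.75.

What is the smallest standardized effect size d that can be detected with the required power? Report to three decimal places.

d ≈ 0.279

Required noncentrality: δ = z_{0.05} + z_{0.25} = 1.645 + 0.674 = 2.319.
δ = d·√n ⇒ d = δ/√n = 2.319/√69 = 0.2792.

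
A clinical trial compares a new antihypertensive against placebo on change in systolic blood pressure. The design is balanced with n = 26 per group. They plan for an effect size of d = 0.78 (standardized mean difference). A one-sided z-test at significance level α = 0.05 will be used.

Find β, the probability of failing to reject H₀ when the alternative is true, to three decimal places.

Noncentrality parameter: δ = d·√(n/2) = 0.78 × √(26/2) = 2.8123
One-sided α = 0.05 → critical value z_{0.05} = 1.645.
Power = Φ(δ − 1.645) = Φ(1.167) = 0.8785.
Type II error: β = 1 − power = 1 − 0.8785 = 0.1215.

β ≈ 0.122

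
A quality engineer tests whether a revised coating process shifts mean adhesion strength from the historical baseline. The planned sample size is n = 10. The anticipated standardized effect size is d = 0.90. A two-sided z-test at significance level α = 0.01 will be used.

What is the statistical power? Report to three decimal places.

Noncentrality parameter: δ = d·√n = 0.90 × √10 = 2.8460
Two-sided α = 0.01 → critical value z_{0.005} = 2.576.
Power = Φ(δ − 2.576) + Φ(−δ − 2.576) = Φ(0.270) + Φ(-5.422) = 0.6065 + 0.0000 = 0.6065.

Power ≈ 0.607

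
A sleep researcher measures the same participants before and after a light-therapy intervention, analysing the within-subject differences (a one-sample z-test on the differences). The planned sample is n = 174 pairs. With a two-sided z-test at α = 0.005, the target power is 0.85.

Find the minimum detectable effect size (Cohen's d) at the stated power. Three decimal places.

d ≈ 0.291

Required noncentrality: δ = z_{0.0025} + z_{0.15} = 2.807 + 1.036 = 3.843.
(Lower-tail contribution to power is negligible for δ > 0.)
δ = d·√n ⇒ d = δ/√n = 3.843/√174 = 0.2914.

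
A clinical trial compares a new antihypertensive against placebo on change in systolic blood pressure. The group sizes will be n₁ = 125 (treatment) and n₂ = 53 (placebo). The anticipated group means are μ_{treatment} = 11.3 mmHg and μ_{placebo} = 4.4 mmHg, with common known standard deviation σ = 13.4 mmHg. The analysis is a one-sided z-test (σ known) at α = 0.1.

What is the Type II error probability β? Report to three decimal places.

β ≈ 0.031

Standardized effect: d = |μ_{treatment} − μ_{placebo}| / σ = |11.3 − 4.4| / 13.4 = 0.5149
Noncentrality parameter: δ = d / √(1/n₁ + 1/n₂) = 0.5149 / √(1/125 + 1/53) = 3.1414
Critical value for a one-sided test at α = 0.1: z_α = 1.282.
Power = P(Z > 1.282 − δ) = Φ(1.860) = 0.9685.
Type II error: β = 1 − power = 1 − 0.9685 = 0.0315.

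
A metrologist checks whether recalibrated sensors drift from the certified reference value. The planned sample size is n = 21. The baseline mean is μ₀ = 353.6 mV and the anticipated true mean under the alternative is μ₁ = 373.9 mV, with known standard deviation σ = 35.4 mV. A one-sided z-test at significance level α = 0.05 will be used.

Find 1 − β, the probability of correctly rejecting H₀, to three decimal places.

Standardized effect: d = |μ₁ − μ₀| / σ = |373.9 − 353.6| / 35.4 = 0.5734
Noncentrality parameter: δ = d·√n = 0.5734 × √21 = 2.6279
Critical value for a one-sided test at α = 0.05: z_α = 1.645.
Power = P(Z > 1.645 − δ) = Φ(0.983) = 0.8372.

Power ≈ 0.837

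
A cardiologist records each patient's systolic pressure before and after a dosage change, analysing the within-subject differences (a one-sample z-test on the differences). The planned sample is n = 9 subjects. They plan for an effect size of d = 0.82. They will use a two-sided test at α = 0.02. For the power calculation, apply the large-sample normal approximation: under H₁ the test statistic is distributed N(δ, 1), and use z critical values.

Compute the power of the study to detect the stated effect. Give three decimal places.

Power ≈ 0.553

Noncentrality parameter: δ = d·√n = 0.82 × √9 = 2.4600
Two-sided α = 0.02 → critical value z_{0.01} = 2.326.
Power = Φ(δ − 2.326) + Φ(−δ − 2.326) = Φ(0.134) + Φ(-4.786) = 0.5532 + 0.0000 = 0.5532.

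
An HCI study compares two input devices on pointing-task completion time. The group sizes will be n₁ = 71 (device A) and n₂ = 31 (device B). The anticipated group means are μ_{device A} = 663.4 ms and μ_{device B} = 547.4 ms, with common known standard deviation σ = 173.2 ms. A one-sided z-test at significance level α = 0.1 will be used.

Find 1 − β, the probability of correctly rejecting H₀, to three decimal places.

Standardized effect: d = |μ_{device A} − μ_{device B}| / σ = |663.4 − 547.4| / 173.2 = 0.6697
Noncentrality parameter: δ = d / √(1/n₁ + 1/n₂) = 0.6697 / √(1/71 + 1/31) = 3.1111
Critical value for a one-sided test at α = 0.1: z_α = 1.282.
Power = Φ(δ − 1.282) = Φ(1.830) = 0.9663.

Power ≈ 0.966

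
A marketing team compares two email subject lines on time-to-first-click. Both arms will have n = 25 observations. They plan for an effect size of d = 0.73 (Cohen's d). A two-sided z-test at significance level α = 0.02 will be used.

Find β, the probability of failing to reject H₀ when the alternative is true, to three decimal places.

β ≈ 0.400

Noncentrality parameter: δ = d·√(n/2) = 0.73 × √(25/2) = 2.5809
Two-sided α = 0.02 → critical value z_{0.01} = 2.326.
Power = Φ(δ − 2.326) + Φ(−δ − 2.326) = Φ(0.255) + Φ(-4.907) = 0.6005 + 0.0000 = 0.6005.
Type II error: β = 1 − power = 1 − 0.6005 = 0.3995.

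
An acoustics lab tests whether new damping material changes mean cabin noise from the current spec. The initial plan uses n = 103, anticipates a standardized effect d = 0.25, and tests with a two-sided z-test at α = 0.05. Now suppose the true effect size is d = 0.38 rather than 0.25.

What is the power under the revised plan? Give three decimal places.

Power ≈ 0.971

With d = 0.38: δ = d·√n = 0.38 × √103 = 3.8566. Critical value z_{0.025} = 1.960.
Revised power = Φ(δ − 1.960) + Φ(−δ − 1.960) = Φ(1.897) + Φ(-5.817) = 0.9711 + 0.0000 = 0.9711.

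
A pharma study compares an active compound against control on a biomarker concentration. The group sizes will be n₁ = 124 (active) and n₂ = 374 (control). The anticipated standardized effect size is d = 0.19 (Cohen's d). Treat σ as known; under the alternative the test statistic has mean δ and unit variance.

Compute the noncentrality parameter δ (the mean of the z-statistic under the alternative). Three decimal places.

δ = d / √(1/n₁ + 1/n₂) = 0.19 / √(1/124 + 1/374) = 1.8335

δ ≈ 1.834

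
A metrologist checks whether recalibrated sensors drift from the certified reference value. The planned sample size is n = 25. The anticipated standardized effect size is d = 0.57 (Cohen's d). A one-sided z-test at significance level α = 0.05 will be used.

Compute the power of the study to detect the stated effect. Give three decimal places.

Noncentrality parameter: δ = d·√n = 0.57 × √25 = 2.8500
One-sided α = 0.05 → critical value z_{0.05} = 1.645.
Power = P(Z > 1.645 − δ) = Φ(1.205) = 0.8859.

Power ≈ 0.886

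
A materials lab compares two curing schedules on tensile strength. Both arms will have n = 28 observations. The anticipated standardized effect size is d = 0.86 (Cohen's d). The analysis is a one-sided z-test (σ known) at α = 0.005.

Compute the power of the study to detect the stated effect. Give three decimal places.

Power ≈ 0.740

Noncentrality parameter: λ = d·√(n/2) = 0.86 × √(28/2) = 3.2178
One-sided α = 0.005 → critical value z_{0.005} = 2.576.
Power = P(Z > 2.576 − λ) = Φ(0.642) = 0.7396.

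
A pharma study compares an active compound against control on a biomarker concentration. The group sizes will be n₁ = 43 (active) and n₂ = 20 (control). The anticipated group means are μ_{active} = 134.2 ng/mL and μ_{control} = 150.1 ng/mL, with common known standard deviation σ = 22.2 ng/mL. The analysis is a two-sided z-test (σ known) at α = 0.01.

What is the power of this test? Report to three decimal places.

Standardized effect: d = |μ_{active} − μ_{control}| / σ = |134.2 − 150.1| / 22.2 = 0.7162
Noncentrality parameter: δ = d / √(1/n₁ + 1/n₂) = 0.7162 / √(1/43 + 1/20) = 2.6462
Critical value for a two-sided test at α = 0.01: z_{α/2} = 2.576.
Power = Φ(δ − 2.576) + Φ(−δ − 2.576) = Φ(0.070) + Φ(-5.222) = 0.5281 + 0.0000 = 0.5281.

Power ≈ 0.528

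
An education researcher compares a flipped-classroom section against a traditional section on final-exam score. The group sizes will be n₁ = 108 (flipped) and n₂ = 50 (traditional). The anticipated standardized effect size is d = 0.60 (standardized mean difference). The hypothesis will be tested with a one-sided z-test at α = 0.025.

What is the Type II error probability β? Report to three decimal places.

Noncentrality parameter: δ = d / √(1/n₁ + 1/n₂) = 0.60 / √(1/108 + 1/50) = 3.5077
Critical value for a one-sided test at α = 0.025: z_α = 1.960.
Power = Φ(δ − 1.960) = Φ(1.548) = 0.9392.
Type II error: β = 1 − power = 1 − 0.9392 = 0.0608.

β ≈ 0.061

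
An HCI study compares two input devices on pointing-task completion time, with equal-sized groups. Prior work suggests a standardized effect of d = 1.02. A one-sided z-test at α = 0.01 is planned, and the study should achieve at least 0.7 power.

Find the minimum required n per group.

For power 0.7 need Φ(δ − z_{0.01}) = 0.7, so δ = z_{0.01} + z_{0.30} = 2.326 + 0.524 = 2.851.
δ = d·√(n/2) ⇒ n = 2(δ/d)² = 2 × (2.851 / 1.02)² = 15.62.
Rounding up, n = 16 per group.

n = 16 per group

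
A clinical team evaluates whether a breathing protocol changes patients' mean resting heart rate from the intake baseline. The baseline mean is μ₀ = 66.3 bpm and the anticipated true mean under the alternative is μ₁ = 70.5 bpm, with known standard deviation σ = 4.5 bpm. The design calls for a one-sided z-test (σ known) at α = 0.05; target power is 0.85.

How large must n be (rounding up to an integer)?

Standardized effect: d = |μ₁ − μ₀| / σ = |70.5 − 66.3| / 4.5 = 0.9333
For power 0.85 need Φ(δ − z_{0.05}) = 0.85, so δ = z_{0.05} + z_{0.15} = 1.645 + 1.036 = 2.681.
δ = d·√n ⇒ n = (δ/d)² = (2.681 / 0.9333)² = 8.25.
Rounding up, n = 9.

n = 9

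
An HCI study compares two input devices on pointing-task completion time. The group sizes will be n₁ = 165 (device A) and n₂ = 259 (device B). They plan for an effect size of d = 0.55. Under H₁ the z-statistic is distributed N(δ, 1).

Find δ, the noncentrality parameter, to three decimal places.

The noncentrality parameter scales effect size by the design's sample-size factor: δ = d / √(1/n₁ + 1/n₂) = 0.55 / √(1/165 + 1/259) = 5.5217

δ ≈ 5.522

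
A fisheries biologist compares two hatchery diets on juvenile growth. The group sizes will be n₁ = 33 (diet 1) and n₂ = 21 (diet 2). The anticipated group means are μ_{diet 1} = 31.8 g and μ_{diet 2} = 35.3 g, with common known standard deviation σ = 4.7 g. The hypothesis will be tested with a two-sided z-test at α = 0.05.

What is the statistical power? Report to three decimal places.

Standardized effect: d = |μ_{diet 1} − μ_{diet 2}| / σ = |31.8 − 35.3| / 4.7 = 0.7447
Noncentrality parameter: δ = d / √(1/n₁ + 1/n₂) = 0.7447 / √(1/33 + 1/21) = 2.6677
Critical value for a two-sided test at α = 0.05: z_{α/2} = 1.960.
Power = Φ(δ − 1.960) + Φ(−δ − 1.960) = Φ(0.708) + Φ(-4.628) = 0.7605 + 0.0000 = 0.7605.

Power ≈ 0.760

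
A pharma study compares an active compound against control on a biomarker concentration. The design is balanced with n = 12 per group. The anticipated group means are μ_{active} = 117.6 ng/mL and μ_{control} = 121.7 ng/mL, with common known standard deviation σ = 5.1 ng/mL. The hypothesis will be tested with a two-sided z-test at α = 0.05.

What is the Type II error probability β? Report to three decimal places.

Standardized effect: d = |μ_{active} − μ_{control}| / σ = |117.6 − 121.7| / 5.1 = 0.8039
Noncentrality parameter: δ = d·√(n/2) = 0.8039 × √(12/2) = 1.9692
Two-sided α = 0.05 → critical value z_{0.025} = 1.960.
Power = Φ(δ − 1.960) + Φ(−δ − 1.960) = Φ(0.009) + Φ(-3.929) = 0.5037 + 0.0000 = 0.5037.
Type II error: β = 1 − power = 1 − 0.5037 = 0.4963.

β ≈ 0.496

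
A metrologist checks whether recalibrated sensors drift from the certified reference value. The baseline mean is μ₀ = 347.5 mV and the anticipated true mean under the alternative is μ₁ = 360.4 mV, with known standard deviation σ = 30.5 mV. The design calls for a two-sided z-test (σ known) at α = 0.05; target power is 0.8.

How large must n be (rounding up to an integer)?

Standardized effect: d = |μ₁ − μ₀| / σ = |360.4 − 347.5| / 30.5 = 0.4230
Set Φ(δ − 1.960) = 0.8; then δ − 1.960 = Φ⁻¹(0.8) = 0.842, giving δ = 2.802.
(The Φ(−δ − z_{α/2}) term is vanishingly small for δ > 0 and is dropped in the standard sample-size formula.)
δ = d·√n ⇒ n = (δ/d)² = (2.802 / 0.4230)² = 43.88.
Rounding up, n = 44.

n = 44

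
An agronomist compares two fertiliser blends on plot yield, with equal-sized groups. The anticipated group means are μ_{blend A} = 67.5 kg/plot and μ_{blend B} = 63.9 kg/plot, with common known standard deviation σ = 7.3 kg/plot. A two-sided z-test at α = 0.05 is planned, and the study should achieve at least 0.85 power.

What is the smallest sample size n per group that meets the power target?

Standardized effect: d = |μ_{blend A} − μ_{blend B}| / σ = |67.5 − 63.9| / 7.3 = 0.4932
For power 0.85 need Φ(δ − z_{0.025}) = 0.85, so δ = z_{0.025} + z_{0.15} = 1.960 + 1.036 = 2.996.
(For δ > 0 the lower-tail rejection region contributes negligibly to power, so the one-term inversion is standard.)
δ = d·√(n/2) ⇒ n = 2(δ/d)² = 2 × (2.996 / 0.4932)² = 73.84.
Rounding up, n = 74 per group.

n = 74 per group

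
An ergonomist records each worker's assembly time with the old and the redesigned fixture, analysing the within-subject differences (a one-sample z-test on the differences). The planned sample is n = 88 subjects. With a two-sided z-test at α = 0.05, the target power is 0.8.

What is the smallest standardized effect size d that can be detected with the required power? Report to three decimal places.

d ≈ 0.299

Required noncentrality: δ = z_{0.025} + z_{0.20} = 1.960 + 0.842 = 2.802.
(The second rejection-region term Φ(−δ − z_{α/2}) is negligible and dropped.)
δ = d·√n ⇒ d = δ/√n = 2.802/√88 = 0.2986.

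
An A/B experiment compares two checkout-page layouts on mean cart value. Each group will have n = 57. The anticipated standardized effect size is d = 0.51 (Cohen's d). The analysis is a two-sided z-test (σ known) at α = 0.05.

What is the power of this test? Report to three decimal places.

Power ≈ 0.777

Noncentrality parameter: δ = d·√(n/2) = 0.51 × √(57/2) = 2.7227
Two-sided α = 0.05 → critical value z_{0.025} = 1.960.
Power = Φ(δ − 1.960) + Φ(−δ − 1.960) = Φ(0.763) + Φ(-4.683) = 0.7772 + 0.0000 = 0.7772.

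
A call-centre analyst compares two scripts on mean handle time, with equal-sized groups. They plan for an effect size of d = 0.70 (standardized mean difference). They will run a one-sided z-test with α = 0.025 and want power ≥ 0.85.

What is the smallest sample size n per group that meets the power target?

Set Φ(δ − 1.960) = 0.85; then δ − 1.960 = Φ⁻¹(0.85) = 1.036, giving δ = 2.996.
δ = d·√(n/2) ⇒ n = 2(δ/d)² = 2 × (2.996 / 0.70)² = 36.65.
Rounding up, n = 37 per group.

n = 37 per group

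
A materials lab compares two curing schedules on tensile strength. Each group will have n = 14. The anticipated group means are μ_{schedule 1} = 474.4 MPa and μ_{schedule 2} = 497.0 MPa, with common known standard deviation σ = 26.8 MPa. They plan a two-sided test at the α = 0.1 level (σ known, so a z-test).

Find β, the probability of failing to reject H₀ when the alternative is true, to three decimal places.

Standardized effect: d = |μ_{schedule 1} − μ_{schedule 2}| / σ = |474.4 − 497.0| / 26.8 = 0.8433
Noncentrality parameter: δ = d·√(n/2) = 0.8433 × √(14/2) = 2.2311
Two-sided α = 0.1 → critical value z_{0.05} = 1.645.
Power = Φ(δ − 1.645) + Φ(−δ − 1.645) = Φ(0.586) + Φ(-3.876) = 0.7212 + 0.0001 = 0.7212.
Type II error: β = 1 − power = 1 − 0.7212 = 0.2788.

β ≈ 0.279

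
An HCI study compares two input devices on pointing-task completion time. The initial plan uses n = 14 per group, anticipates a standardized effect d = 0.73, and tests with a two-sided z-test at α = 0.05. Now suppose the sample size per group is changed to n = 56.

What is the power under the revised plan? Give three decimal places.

Power ≈ 0.971

With n = 56 per group: δ = d·√(n/2) = 0.73 × √(56/2) = 3.8628. Critical value z_{0.025} = 1.960.
Revised power = Φ(δ − 1.960) + Φ(−δ − 1.960) = Φ(1.903) + Φ(-5.823) = 0.9715 + 0.0000 = 0.9715.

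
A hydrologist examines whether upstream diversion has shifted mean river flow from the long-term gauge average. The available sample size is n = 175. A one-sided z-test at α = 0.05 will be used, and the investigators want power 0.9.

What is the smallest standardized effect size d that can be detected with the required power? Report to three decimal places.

d ≈ 0.221

Required noncentrality: δ = z_{0.05} + z_{0.10} = 1.645 + 1.282 = 2.926.
δ = d·√n ⇒ d = δ/√n = 2.926/√175 = 0.2212.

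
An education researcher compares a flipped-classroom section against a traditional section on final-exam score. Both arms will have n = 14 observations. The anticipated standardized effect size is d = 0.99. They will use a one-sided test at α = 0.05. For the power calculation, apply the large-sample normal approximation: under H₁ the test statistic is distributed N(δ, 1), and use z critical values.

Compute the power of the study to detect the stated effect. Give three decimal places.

Noncentrality parameter: δ = d·√(n/2) = 0.99 × √(14/2) = 2.6193
Critical value for a one-sided test at α = 0.05: z_α = 1.645.
Power = Φ(δ − 1.645) = Φ(0.974) = 0.8351.

Power ≈ 0.835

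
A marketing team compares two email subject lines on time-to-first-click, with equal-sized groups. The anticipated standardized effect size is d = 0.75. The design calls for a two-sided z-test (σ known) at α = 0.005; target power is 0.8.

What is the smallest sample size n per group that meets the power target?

For power 0.8 need Φ(δ − z_{0.0025}) = 0.8, so δ = z_{0.0025} + z_{0.20} = 2.807 + 0.842 = 3.649.
(The Φ(−δ − z_{α/2}) term is vanishingly small for δ > 0 and is dropped in the standard sample-size formula.)
δ = d·√(n/2) ⇒ n = 2(δ/d)² = 2 × (3.649 / 0.75)² = 47.33.
Rounding up, n = 48 per group.

n = 48 per group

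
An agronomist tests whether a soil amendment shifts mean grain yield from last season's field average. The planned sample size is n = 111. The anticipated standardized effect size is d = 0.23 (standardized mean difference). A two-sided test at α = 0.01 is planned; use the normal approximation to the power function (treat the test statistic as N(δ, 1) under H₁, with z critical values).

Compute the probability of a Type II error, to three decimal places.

β ≈ 0.561

Noncentrality parameter: δ = d·√n = 0.23 × √111 = 2.4232
Two-sided α = 0.01 → critical value z_{0.005} = 2.576.
Power = Φ(δ − 2.576) + Φ(−δ − 2.576) = Φ(-0.153) + Φ(-4.999) = 0.4393 + 0.0000 = 0.4393.
Type II error: β = 1 − power = 1 − 0.4393 = 0.5607.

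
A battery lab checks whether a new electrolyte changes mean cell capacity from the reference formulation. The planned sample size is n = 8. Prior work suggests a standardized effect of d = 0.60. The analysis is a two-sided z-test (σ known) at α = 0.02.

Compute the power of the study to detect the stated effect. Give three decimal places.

Noncentrality parameter: δ = d·√n = 0.60 × √8 = 1.6971
Critical value for a two-sided test at α = 0.02: z_{α/2} = 2.326.
Power = Φ(δ − 2.326) + Φ(−δ − 2.326) = Φ(-0.629) + Φ(-4.023) = 0.2646 + 0.0000 = 0.2646.

Power ≈ 0.265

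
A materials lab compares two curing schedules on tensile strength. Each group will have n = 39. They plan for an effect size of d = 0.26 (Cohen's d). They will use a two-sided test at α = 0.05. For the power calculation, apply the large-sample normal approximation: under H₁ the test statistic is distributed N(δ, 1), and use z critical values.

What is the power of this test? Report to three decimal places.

Power ≈ 0.209

Noncentrality parameter: δ = d·√(n/2) = 0.26 × √(39/2) = 1.1481
Critical value for a two-sided test at α = 0.05: z_{α/2} = 1.960.
Power = Φ(δ − 1.960) + Φ(−δ − 1.960) = Φ(-0.812) + Φ(-3.108) = 0.2084 + 0.0009 = 0.2094.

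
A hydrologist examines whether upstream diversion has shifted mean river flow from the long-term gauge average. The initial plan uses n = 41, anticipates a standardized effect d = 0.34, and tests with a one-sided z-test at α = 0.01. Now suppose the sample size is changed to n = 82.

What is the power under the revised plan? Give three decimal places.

Power ≈ 0.774

With n = 82: δ = d·√n = 0.34 × √82 = 3.0788. Critical value z_{0.01} = 2.326.
Revised power = Φ(δ − 2.326) = Φ(0.752) = 0.7741.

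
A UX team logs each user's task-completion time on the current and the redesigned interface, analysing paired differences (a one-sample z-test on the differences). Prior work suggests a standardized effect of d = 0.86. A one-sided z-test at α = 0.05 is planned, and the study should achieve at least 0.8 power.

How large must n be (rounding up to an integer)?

n = 9

For power 0.8 need Φ(δ − z_{0.05}) = 0.8, so δ = z_{0.05} + z_{0.20} = 1.645 + 0.842 = 2.486.
δ = d·√n ⇒ n = (δ/d)² = (2.486 / 0.86)² = 8.36.
Rounding up, n = 9.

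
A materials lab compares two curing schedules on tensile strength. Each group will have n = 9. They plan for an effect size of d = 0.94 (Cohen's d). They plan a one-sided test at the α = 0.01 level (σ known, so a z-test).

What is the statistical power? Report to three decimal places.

Noncentrality parameter: δ = d·√(n/2) = 0.94 × √(9/2) = 1.9940
Critical value for a one-sided test at α = 0.01: z_α = 2.326.
Power = P(Z > 2.326 − δ) = Φ(-0.332) = 0.3698.

Power ≈ 0.370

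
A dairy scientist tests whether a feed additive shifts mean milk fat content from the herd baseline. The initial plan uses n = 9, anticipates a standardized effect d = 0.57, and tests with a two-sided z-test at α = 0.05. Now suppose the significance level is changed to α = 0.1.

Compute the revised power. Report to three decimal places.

δ = d·√n = 0.57 × √9 = 1.7100 (unchanged). New critical value: z_{0.05} = 1.645.
Revised power = Φ(δ − 1.645) + Φ(−δ − 1.645) = Φ(0.065) + Φ(-3.355) = 0.5260 + 0.0004 = 0.5264.

Power ≈ 0.526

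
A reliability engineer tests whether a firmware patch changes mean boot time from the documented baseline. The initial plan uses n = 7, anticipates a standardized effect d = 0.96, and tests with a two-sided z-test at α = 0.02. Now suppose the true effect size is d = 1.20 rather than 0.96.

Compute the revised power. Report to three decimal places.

Power ≈ 0.802

With d = 1.20: δ = d·√n = 1.20 × √7 = 3.1749. Critical value z_{0.01} = 2.326.
Revised power = Φ(δ − 2.326) + Φ(−δ − 2.326) = Φ(0.849) + Φ(-5.501) = 0.8019 + 0.0000 = 0.8019.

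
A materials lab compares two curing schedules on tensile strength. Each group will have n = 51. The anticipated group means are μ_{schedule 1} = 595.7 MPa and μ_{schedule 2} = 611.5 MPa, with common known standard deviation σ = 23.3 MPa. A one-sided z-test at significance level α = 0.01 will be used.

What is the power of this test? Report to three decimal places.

Power ≈ 0.864

Standardized effect: d = |μ_{schedule 1} − μ_{schedule 2}| / σ = |595.7 − 611.5| / 23.3 = 0.6781
Noncentrality parameter: δ = d·√(n/2) = 0.6781 × √(51/2) = 3.4243
One-sided α = 0.01 → critical value z_{0.01} = 2.326.
Power = P(Z > 2.326 − δ) = Φ(1.098) = 0.8639.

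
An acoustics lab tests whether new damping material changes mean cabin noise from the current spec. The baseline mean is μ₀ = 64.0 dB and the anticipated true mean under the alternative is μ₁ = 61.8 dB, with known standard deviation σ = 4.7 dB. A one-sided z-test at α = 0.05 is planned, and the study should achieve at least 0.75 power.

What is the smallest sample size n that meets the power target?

n = 25

Standardized effect: d = |μ₁ − μ₀| / σ = |61.8 − 64.0| / 4.7 = 0.4681
Set Φ(δ − 1.645) = 0.75; then δ − 1.645 = Φ⁻¹(0.75) = 0.674, giving δ = 2.319.
δ = d·√n ⇒ n = (δ/d)² = (2.319 / 0.4681)² = 24.55.
Round up to the next whole unit.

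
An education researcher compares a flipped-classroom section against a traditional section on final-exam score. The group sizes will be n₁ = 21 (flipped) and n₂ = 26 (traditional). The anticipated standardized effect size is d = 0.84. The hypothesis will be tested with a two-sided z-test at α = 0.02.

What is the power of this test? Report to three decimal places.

Power ≈ 0.704

Noncentrality parameter: δ = d / √(1/n₁ + 1/n₂) = 0.84 / √(1/21 + 1/26) = 2.8630
Two-sided α = 0.02 → critical value z_{0.01} = 2.326.
Power = Φ(δ − 2.326) + Φ(−δ − 2.326) = Φ(0.537) + Φ(-5.189) = 0.7043 + 0.0000 = 0.7043.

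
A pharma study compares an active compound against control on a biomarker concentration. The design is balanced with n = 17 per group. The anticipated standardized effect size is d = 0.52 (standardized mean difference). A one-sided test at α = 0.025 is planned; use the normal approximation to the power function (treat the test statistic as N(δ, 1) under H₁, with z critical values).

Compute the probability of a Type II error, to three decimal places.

Noncentrality parameter: δ = d·√(n/2) = 0.52 × √(17/2) = 1.5160
One-sided α = 0.025 → critical value z_{0.025} = 1.960.
Power = P(Z > 1.960 − δ) = Φ(-0.444) = 0.3286.
Type II error: β = 1 − power = 1 − 0.3286 = 0.6714.

β ≈ 0.671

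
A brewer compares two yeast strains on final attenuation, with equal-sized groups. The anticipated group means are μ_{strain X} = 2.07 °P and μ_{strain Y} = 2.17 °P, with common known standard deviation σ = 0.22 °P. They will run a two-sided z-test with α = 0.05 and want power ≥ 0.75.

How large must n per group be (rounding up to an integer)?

Standardized effect: d = |μ_{strain X} − μ_{strain Y}| / σ = |2.07 − 2.17| / 0.22 = 0.4545
For power 0.75 need Φ(δ − z_{0.025}) = 0.75, so δ = z_{0.025} + z_{0.25} = 1.960 + 0.674 = 2.634.
(The Φ(−δ − z_{α/2}) term is vanishingly small for δ > 0 and is dropped in the standard sample-size formula.)
δ = d·√(n/2) ⇒ n = 2(δ/d)² = 2 × (2.634 / 0.4545)² = 67.18.
Round up to the next whole unit.

n = 68 per group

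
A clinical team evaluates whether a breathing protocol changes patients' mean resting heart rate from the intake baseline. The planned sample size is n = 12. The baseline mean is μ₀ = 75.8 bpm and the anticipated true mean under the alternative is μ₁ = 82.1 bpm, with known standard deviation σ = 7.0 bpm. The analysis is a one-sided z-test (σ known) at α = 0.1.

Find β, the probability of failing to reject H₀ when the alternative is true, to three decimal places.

β ≈ 0.033

Standardized effect: d = |μ₁ − μ₀| / σ = |82.1 − 75.8| / 7.0 = 0.9000
Noncentrality parameter: δ = d·√n = 0.9000 × √12 = 3.1177
One-sided α = 0.1 → critical value z_{0.1} = 1.282.
Power = Φ(δ − 1.282) = Φ(1.836) = 0.9668.
Type II error: β = 1 − power = 1 − 0.9668 = 0.0332.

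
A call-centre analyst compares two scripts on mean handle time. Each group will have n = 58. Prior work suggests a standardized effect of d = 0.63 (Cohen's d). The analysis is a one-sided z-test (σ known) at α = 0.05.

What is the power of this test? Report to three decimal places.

Noncentrality parameter: δ = d·√(n/2) = 0.63 × √(58/2) = 3.3927
One-sided α = 0.05 → critical value z_{0.05} = 1.645.
Power = Φ(δ − 1.645) = Φ(1.748) = 0.9598.

Power ≈ 0.960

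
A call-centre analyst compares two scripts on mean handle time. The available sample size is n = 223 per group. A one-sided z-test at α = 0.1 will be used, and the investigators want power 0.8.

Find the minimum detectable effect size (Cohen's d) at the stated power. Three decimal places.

d ≈ 0.201

Required noncentrality: δ = z_{0.1} + z_{0.20} = 1.282 + 0.842 = 2.123.
δ = d·√(n/2) ⇒ d = δ/√(n/2) = 2.123/√(223/2) = 0.2011.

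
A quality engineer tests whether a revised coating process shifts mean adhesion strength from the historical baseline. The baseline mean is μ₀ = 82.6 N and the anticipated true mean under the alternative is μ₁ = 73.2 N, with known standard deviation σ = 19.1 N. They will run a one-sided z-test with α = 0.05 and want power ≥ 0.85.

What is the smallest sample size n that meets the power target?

n = 30

Standardized effect: d = |μ₁ − μ₀| / σ = |73.2 − 82.6| / 19.1 = 0.4921
Set Φ(δ − 1.645) = 0.85; then δ − 1.645 = Φ⁻¹(0.85) = 1.036, giving δ = 2.681.
δ = d·√n ⇒ n = (δ/d)² = (2.681 / 0.4921)² = 29.68.
Rounding up, n = 30.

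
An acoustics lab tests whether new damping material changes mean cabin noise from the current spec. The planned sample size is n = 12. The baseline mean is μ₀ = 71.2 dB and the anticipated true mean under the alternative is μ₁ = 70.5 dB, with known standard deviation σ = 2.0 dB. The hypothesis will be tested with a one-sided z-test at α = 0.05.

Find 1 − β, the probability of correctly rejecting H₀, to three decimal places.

Power ≈ 0.333

Standardized effect: d = |μ₁ − μ₀| / σ = |70.5 − 71.2| / 2.0 = 0.3500
Noncentrality parameter: δ = d·√n = 0.3500 × √12 = 1.2124
Critical value for a one-sided test at α = 0.05: z_α = 1.645.
Power = P(Z > 1.645 − δ) = Φ(-0.432) = 0.3327.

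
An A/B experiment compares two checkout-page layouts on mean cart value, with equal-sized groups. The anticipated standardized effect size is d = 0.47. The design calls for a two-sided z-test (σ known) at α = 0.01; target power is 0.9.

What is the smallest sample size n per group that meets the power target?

Set Φ(δ − 2.576) = 0.9; then δ − 2.576 = Φ⁻¹(0.9) = 1.282, giving δ = 3.857.
(The Φ(−δ − z_{α/2}) term is vanishingly small for δ > 0 and is dropped in the standard sample-size formula.)
δ = d·√(n/2) ⇒ n = 2(δ/d)² = 2 × (3.857 / 0.47)² = 134.72.
Rounding up, n = 135 per group.

n = 135 per group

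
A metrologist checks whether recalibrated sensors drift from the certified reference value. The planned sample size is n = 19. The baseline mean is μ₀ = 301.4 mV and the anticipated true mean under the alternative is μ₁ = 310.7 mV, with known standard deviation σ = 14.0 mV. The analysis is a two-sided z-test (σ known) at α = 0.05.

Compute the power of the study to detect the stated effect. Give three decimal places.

Standardized effect: d = |μ₁ − μ₀| / σ = |310.7 − 301.4| / 14.0 = 0.6643
Noncentrality parameter: δ = d·√n = 0.6643 × √19 = 2.8956
Two-sided α = 0.05 → critical value z_{0.025} = 1.960.
Power = Φ(δ − 1.960) + Φ(−δ − 1.960) = Φ(0.936) + Φ(-4.856) = 0.8253 + 0.0000 = 0.8253.

Power ≈ 0.825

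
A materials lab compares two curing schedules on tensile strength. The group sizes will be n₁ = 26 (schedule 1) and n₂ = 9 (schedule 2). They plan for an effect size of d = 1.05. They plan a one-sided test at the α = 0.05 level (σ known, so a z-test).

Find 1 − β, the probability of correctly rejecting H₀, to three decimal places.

Noncentrality parameter: δ = d / √(1/n₁ + 1/n₂) = 1.05 / √(1/26 + 1/9) = 2.7150
Critical value for a one-sided test at α = 0.05: z_α = 1.645.
Power = P(Z > 1.645 − δ) = Φ(1.070) = 0.8577.

Power ≈ 0.858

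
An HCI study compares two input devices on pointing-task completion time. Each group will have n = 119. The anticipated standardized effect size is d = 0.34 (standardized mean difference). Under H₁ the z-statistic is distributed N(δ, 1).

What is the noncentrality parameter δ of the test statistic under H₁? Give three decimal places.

δ = d·√(n/2) = 0.34 × √(119/2) = 2.6226

δ ≈ 2.623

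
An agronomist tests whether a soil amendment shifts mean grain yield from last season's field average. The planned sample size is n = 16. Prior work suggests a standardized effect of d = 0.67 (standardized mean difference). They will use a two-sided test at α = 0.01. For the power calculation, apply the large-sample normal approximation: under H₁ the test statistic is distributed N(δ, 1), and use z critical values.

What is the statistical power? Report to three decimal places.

Power ≈ 0.541

Noncentrality parameter: δ = d·√n = 0.67 × √16 = 2.6800
Critical value for a two-sided test at α = 0.01: z_{α/2} = 2.576.
Power = Φ(δ − 2.576) + Φ(−δ − 2.576) = Φ(0.104) + Φ(-5.256) = 0.5415 + 0.0000 = 0.5415.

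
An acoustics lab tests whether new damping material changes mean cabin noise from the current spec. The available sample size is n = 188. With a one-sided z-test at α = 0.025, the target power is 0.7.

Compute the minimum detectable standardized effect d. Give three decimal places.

Need Φ(δ − 1.960) = 0.7, so δ = 1.960 + 0.524 = 2.484.
δ = d·√n ⇒ d = δ/√n = 2.484/√188 = 0.1812.

d ≈ 0.181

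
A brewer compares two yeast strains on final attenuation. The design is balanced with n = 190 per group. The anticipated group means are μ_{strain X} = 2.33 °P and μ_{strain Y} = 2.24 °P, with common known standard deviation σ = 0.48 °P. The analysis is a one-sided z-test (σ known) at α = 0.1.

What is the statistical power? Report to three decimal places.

Power ≈ 0.707

Standardized effect: d = |μ_{strain X} − μ_{strain Y}| / σ = |2.33 − 2.24| / 0.48 = 0.1875
Noncentrality parameter: δ = d·√(n/2) = 0.1875 × √(190/2) = 1.8275
One-sided α = 0.1 → critical value z_{0.1} = 1.282.
Power = P(Z > 1.282 − δ) = Φ(0.546) = 0.7075.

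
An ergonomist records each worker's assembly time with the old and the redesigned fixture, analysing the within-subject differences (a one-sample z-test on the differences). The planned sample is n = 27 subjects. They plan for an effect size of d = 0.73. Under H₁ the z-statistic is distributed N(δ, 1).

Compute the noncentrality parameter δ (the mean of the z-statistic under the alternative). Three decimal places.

δ ≈ 3.793

The noncentrality parameter scales effect size by the design's sample-size factor: δ = d·√n = 0.73 × √27 = 3.7932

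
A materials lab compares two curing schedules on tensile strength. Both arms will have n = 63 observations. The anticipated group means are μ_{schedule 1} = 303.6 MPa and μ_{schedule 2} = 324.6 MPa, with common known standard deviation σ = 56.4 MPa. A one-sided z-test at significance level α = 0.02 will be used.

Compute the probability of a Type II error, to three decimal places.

Standardized effect: d = |μ_{schedule 1} − μ_{schedule 2}| / σ = |303.6 − 324.6| / 56.4 = 0.3723
Noncentrality parameter: δ = d·√(n/2) = 0.3723 × √(63/2) = 2.0898
Critical value for a one-sided test at α = 0.02: z_α = 2.054.
Power = Φ(δ − 2.054) = Φ(0.036) = 0.5144.
Type II error: β = 1 − power = 1 − 0.5144 = 0.4856.

β ≈ 0.486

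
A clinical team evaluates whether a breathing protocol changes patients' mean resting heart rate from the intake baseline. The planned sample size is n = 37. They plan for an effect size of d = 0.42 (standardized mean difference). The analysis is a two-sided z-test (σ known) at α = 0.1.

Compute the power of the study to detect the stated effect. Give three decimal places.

Noncentrality parameter: δ = d·√n = 0.42 × √37 = 2.5548
Two-sided α = 0.1 → critical value z_{0.05} = 1.645.
Power = Φ(δ − 1.645) + Φ(−δ − 1.645) = Φ(0.910) + Φ(-4.200) = 0.8186 + 0.0000 = 0.8186.

Power ≈ 0.819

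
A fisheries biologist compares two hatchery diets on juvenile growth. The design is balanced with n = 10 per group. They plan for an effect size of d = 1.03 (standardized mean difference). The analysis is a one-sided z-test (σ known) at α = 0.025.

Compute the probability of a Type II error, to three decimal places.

Noncentrality parameter: δ = d·√(n/2) = 1.03 × √(10/2) = 2.3032
Critical value for a one-sided test at α = 0.025: z_α = 1.960.
Power = P(Z > 1.960 − δ) = Φ(0.343) = 0.6343.
Type II error: β = 1 − power = 1 − 0.6343 = 0.3657.

β ≈ 0.366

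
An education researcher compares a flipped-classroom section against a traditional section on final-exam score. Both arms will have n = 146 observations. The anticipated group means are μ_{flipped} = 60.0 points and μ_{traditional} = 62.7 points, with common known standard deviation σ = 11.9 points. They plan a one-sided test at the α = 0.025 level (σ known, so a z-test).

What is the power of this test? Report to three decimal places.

Standardized effect: d = |μ_{flipped} − μ_{traditional}| / σ = |60.0 − 62.7| / 11.9 = 0.2269
Noncentrality parameter: δ = d·√(n/2) = 0.2269 × √(146/2) = 1.9386
Critical value for a one-sided test at α = 0.025: z_α = 1.960.
Power = P(Z > 1.960 − δ) = Φ(-0.021) = 0.4915.

Power ≈ 0.491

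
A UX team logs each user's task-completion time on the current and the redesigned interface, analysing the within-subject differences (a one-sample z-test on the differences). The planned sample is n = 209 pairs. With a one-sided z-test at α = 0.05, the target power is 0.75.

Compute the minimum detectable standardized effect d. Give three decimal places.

d ≈ 0.160

Need Φ(δ − 1.645) = 0.75, so δ = 1.645 + 0.674 = 2.319.
δ = d·√n ⇒ d = δ/√n = 2.319/√209 = 0.1604.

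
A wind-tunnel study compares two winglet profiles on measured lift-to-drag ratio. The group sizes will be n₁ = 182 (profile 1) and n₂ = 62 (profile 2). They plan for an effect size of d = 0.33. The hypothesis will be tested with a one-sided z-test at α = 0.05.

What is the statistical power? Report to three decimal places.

Power ≈ 0.726

Noncentrality parameter: δ = d / √(1/n₁ + 1/n₂) = 0.33 / √(1/182 + 1/62) = 2.2441
Critical value for a one-sided test at α = 0.05: z_α = 1.645.
Power = P(Z > 1.645 − δ) = Φ(0.599) = 0.7255.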